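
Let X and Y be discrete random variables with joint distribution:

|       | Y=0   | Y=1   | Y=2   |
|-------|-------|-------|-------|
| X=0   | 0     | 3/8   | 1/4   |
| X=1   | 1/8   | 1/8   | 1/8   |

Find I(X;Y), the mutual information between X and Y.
Marginal P(X) (row sums):
  P(X=0) = 0 + 3/8 + 1/4 = 5/8
  P(X=1) = 1/8 + 1/8 + 1/8 = 3/8
Marginal P(Y) (column sums):
  P(Y=0) = 0 + 1/8 = 1/8
  P(Y=1) = 3/8 + 1/8 = 1/2
  P(Y=2) = 1/4 + 1/8 = 3/8

H(X) = -[(5/8)·log₂(5/8) + (3/8)·log₂(3/8)]
  = 0.4238 + 0.5306
  = 0.9544 bits
H(Y) = -[(1/8)·log₂(1/8) + (1/2)·log₂(1/2) + (3/8)·log₂(3/8)]
  = 0.3750 + 0.5000 + 0.5306
  = 1.4056 bits
H(X,Y) = -[(3/8)·log₂(3/8) + (1/4)·log₂(1/4) + (1/8)·log₂(1/8) + (1/8)·log₂(1/8) + (1/8)·log₂(1/8)]
  = 0.5306 + 0.5000 + 0.3750 + 0.3750 + 0.3750
  = 2.1556 bits

I(X;Y) = H(X) + H(Y) - H(X,Y)
  = 0.9544 + 1.4056 - 2.1556
  = 0.2044 bits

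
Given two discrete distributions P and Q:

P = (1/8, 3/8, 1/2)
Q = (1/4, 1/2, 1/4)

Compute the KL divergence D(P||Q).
D(P||Q) = Σ P(i) log₂(P(i)/Q(i))
  i=0: (1/8) × log₂((1/8)/(1/4)) = (1/8) × log₂(1/2) = -0.1250
  i=1: (3/8) × log₂((3/8)/(1/2)) = (3/8) × log₂(3/4) = -0.1556
  i=2: (1/2) × log₂((1/2)/(1/4)) = (1/2) × log₂(2) = 0.5000
D(P||Q) = -0.1250 - 0.1556 + 0.5000
  = 0.2194 bits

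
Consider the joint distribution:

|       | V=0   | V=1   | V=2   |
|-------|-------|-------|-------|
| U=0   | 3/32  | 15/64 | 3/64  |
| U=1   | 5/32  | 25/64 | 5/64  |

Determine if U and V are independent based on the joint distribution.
Marginal P(U) (row sums):
  P(U=0) = 3/32 + 15/64 + 3/64 = 3/8
  P(U=1) = 5/32 + 25/64 + 5/64 = 5/8
Marginal P(V) (column sums):
  P(V=0) = 3/32 + 5/32 = 1/4
  P(V=1) = 15/64 + 25/64 = 5/8
  P(V=2) = 3/64 + 5/64 = 1/8

U and V are independent iff P(U=i,V=j) = P(U=i)·P(V=j) for every cell.
  P(U=0)·P(V=0) = 3/8 × 1/4 = 3/32 = P(U=0,V=0) ✓
  P(U=0)·P(V=1) = 3/8 × 5/8 = 15/64 = P(U=0,V=1) ✓
  P(U=0)·P(V=2) = 3/8 × 1/8 = 3/64 = P(U=0,V=2) ✓
  P(U=1)·P(V=0) = 5/8 × 1/4 = 5/32 = P(U=1,V=0) ✓
  P(U=1)·P(V=1) = 5/8 × 5/8 = 25/64 = P(U=1,V=1) ✓
  P(U=1)·P(V=2) = 5/8 × 1/8 = 5/64 = P(U=1,V=2) ✓

Yes, U and V are independent: every cell factors, so I(U;V) = 0 bits.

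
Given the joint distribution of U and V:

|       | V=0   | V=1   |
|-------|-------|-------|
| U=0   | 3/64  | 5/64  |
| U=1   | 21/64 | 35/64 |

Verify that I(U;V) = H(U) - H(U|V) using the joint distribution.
Left side, from I(U;V) = H(U) + H(V) - H(U,V):
Marginal P(U) (row sums):
  P(U=0) = 3/64 + 5/64 = 1/8
  P(U=1) = 21/64 + 35/64 = 7/8
Marginal P(V) (column sums):
  P(V=0) = 3/64 + 21/64 = 3/8
  P(V=1) = 5/64 + 35/64 = 5/8

H(U) = -[(1/8)·log₂(1/8) + (7/8)·log₂(7/8)]
  = 0.3750 + 0.1686
  = 0.5436 bits
H(V) = -[(3/8)·log₂(3/8) + (5/8)·log₂(5/8)]
  = 0.5306 + 0.4238
  = 0.9544 bits
H(U,V) = -[(3/64)·log₂(3/64) + (5/64)·log₂(5/64) + (21/64)·log₂(21/64) + (35/64)·log₂(35/64)]
  = 0.2070 + 0.2873 + 0.5275 + 0.4762
  = 1.4980 bits

I(U;V) = H(U) + H(V) - H(U,V)
  = 0.5436 + 0.9544 - 1.4980
  = 0.0000 bits

Right side, with H(U|V) computed directly from the conditional probabilities:
H(U|V) = -Σ P(U,V)·log₂ P(U|V), where P(U|V) = P(U,V) / P(V)
  (U=0,V=0): P(U|V) = (3/64)/(3/8) = 1/8;  -(3/64)·log₂(1/8) = 0.1406
  (U=0,V=1): P(U|V) = (5/64)/(5/8) = 1/8;  -(5/64)·log₂(1/8) = 0.2344
  (U=1,V=0): P(U|V) = (21/64)/(3/8) = 7/8;  -(21/64)·log₂(7/8) = 0.0632
  (U=1,V=1): P(U|V) = (35/64)/(5/8) = 7/8;  -(35/64)·log₂(7/8) = 0.1054
H(U|V) = 0.1406 + 0.2344 + 0.0632 + 0.1054
  = 0.5436 bits
H(U) - H(U|V) = 0.5436 - 0.5436 = 0.0000 bits

Both sides equal 0.0000 bits, so I(U;V) = H(U) - H(U|V) ✓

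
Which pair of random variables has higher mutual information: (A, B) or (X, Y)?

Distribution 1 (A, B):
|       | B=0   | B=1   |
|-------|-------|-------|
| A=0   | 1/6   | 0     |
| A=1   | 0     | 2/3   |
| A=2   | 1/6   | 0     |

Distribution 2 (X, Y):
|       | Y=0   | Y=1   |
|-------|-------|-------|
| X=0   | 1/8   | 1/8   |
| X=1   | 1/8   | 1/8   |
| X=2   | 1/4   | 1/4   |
Distribution 1 (A, B):
Marginal P(A) (row sums):
  P(A=0) = 1/6 + 0 = 1/6
  P(A=1) = 0 + 2/3 = 2/3
  P(A=2) = 1/6 + 0 = 1/6
Marginal P(B) (column sums):
  P(B=0) = 1/6 + 0 + 1/6 = 1/3
  P(B=1) = 0 + 2/3 + 0 = 2/3

H(A) = -[(1/6)·log₂(1/6) + (2/3)·log₂(2/3) + (1/6)·log₂(1/6)]
  = 0.4308 + 0.3900 + 0.4308
  = 1.2516 bits
H(B) = -[(1/3)·log₂(1/3) + (2/3)·log₂(2/3)]
  = 0.5283 + 0.3900
  = 0.9183 bits
H(A,B) = -[(1/6)·log₂(1/6) + (2/3)·log₂(2/3) + (1/6)·log₂(1/6)]
  = 0.4308 + 0.3900 + 0.4308
  = 1.2516 bits

I(A;B) = H(A) + H(B) - H(A,B)
  = 1.2516 + 0.9183 - 1.2516
  = 0.9183 bits

Distribution 2 (X, Y):
Marginal P(X) (row sums):
  P(X=0) = 1/8 + 1/8 = 1/4
  P(X=1) = 1/8 + 1/8 = 1/4
  P(X=2) = 1/4 + 1/4 = 1/2
Marginal P(Y) (column sums):
  P(Y=0) = 1/8 + 1/8 + 1/4 = 1/2
  P(Y=1) = 1/8 + 1/8 + 1/4 = 1/2

H(X) = -[(1/4)·log₂(1/4) + (1/4)·log₂(1/4) + (1/2)·log₂(1/2)]
  = 0.5000 + 0.5000 + 0.5000
  = 1.5000 bits
H(Y) = -[(1/2)·log₂(1/2) + (1/2)·log₂(1/2)]
  = 0.5000 + 0.5000
  = 1.0000 bits
H(X,Y) = -[(1/8)·log₂(1/8) + (1/8)·log₂(1/8) + (1/8)·log₂(1/8) + (1/8)·log₂(1/8) + (1/4)·log₂(1/4) + (1/4)·log₂(1/4)]
  = 0.3750 + 0.3750 + 0.3750 + 0.3750 + 0.5000 + 0.5000
  = 2.5000 bits

I(X;Y) = H(X) + H(Y) - H(X,Y)
  = 1.5000 + 1.0000 - 2.5000
  = 0.0000 bits

I(A;B) = 0.9183 bits > I(X;Y) = 0.0000 bits, so (A, B) has the higher mutual information (stronger dependence).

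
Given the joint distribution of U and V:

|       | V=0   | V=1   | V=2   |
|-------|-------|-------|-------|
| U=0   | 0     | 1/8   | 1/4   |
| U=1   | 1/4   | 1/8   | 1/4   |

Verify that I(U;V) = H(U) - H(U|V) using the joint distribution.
Left side, from I(U;V) = H(U) + H(V) - H(U,V):
Marginal P(U) (row sums):
  P(U=0) = 0 + 1/8 + 1/4 = 3/8
  P(U=1) = 1/4 + 1/8 + 1/4 = 5/8
Marginal P(V) (column sums):
  P(V=0) = 0 + 1/4 = 1/4
  P(V=1) = 1/8 + 1/8 = 1/4
  P(V=2) = 1/4 + 1/4 = 1/2

H(U) = -[(3/8)·log₂(3/8) + (5/8)·log₂(5/8)]
  = 0.5306 + 0.4238
  = 0.9544 bits
H(V) = -[(1/4)·log₂(1/4) + (1/4)·log₂(1/4) + (1/2)·log₂(1/2)]
  = 0.5000 + 0.5000 + 0.5000
  = 1.5000 bits
H(U,V) = -[(1/8)·log₂(1/8) + (1/4)·log₂(1/4) + (1/4)·log₂(1/4) + (1/8)·log₂(1/8) + (1/4)·log₂(1/4)]
  = 0.3750 + 0.5000 + 0.5000 + 0.3750 + 0.5000
  = 2.2500 bits

I(U;V) = H(U) + H(V) - H(U,V)
  = 0.9544 + 1.5000 - 2.2500
  = 0.2044 bits

Right side, with H(U|V) computed directly from the conditional probabilities:
H(U|V) = -Σ P(U,V)·log₂ P(U|V), where P(U|V) = P(U,V) / P(V)
  (cells with P(U,V) = 0 contribute 0)
  (U=0,V=1): P(U|V) = (1/8)/(1/4) = 1/2;  -(1/8)·log₂(1/2) = 0.1250
  (U=0,V=2): P(U|V) = (1/4)/(1/2) = 1/2;  -(1/4)·log₂(1/2) = 0.2500
  (U=1,V=0): P(U|V) = (1/4)/(1/4) = 1;  -(1/4)·log₂(1) = 0.0000
  (U=1,V=1): P(U|V) = (1/8)/(1/4) = 1/2;  -(1/8)·log₂(1/2) = 0.1250
  (U=1,V=2): P(U|V) = (1/4)/(1/2) = 1/2;  -(1/4)·log₂(1/2) = 0.2500
H(U|V) = 0.1250 + 0.2500 + 0.0000 + 0.1250 + 0.2500
  = 0.7500 bits
H(U) - H(U|V) = 0.9544 - 0.7500 = 0.2044 bits

Both sides equal 0.2044 bits, so I(U;V) = H(U) - H(U|V) ✓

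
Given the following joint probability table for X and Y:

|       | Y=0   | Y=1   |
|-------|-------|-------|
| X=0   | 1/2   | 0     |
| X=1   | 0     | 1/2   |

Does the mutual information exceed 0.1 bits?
Marginal P(X) (row sums):
  P(X=0) = 1/2 + 0 = 1/2
  P(X=1) = 0 + 1/2 = 1/2
Marginal P(Y) (column sums):
  P(Y=0) = 1/2 + 0 = 1/2
  P(Y=1) = 0 + 1/2 = 1/2

H(X) = -[(1/2)·log₂(1/2) + (1/2)·log₂(1/2)]
  = 0.5000 + 0.5000
  = 1.0000 bits
H(Y) = -[(1/2)·log₂(1/2) + (1/2)·log₂(1/2)]
  = 0.5000 + 0.5000
  = 1.0000 bits
H(X,Y) = -[(1/2)·log₂(1/2) + (1/2)·log₂(1/2)]
  = 0.5000 + 0.5000
  = 1.0000 bits

I(X;Y) = H(X) + H(Y) - H(X,Y)
  = 1.0000 + 1.0000 - 1.0000
  = 1.0000 bits

Yes. I(X;Y) = 1.0000 bits, which is > 0.1 bits.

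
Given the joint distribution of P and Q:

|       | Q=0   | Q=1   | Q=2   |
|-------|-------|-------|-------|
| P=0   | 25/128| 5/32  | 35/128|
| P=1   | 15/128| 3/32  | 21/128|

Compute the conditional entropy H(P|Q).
Marginal P(Q) (column sums):
  P(Q=0) = 25/128 + 15/128 = 5/16
  P(Q=1) = 5/32 + 3/32 = 1/4
  P(Q=2) = 35/128 + 21/128 = 7/16

H(P|Q) = -Σ P(P,Q)·log₂ P(P|Q), where P(P|Q) = P(P,Q) / P(Q)
  (P=0,Q=0): P(P|Q) = (25/128)/(5/16) = 5/8;  -(25/128)·log₂(5/8) = 0.1324
  (P=0,Q=1): P(P|Q) = (5/32)/(1/4) = 5/8;  -(5/32)·log₂(5/8) = 0.1059
  (P=0,Q=2): P(P|Q) = (35/128)/(7/16) = 5/8;  -(35/128)·log₂(5/8) = 0.1854
  (P=1,Q=0): P(P|Q) = (15/128)/(5/16) = 3/8;  -(15/128)·log₂(3/8) = 0.1658
  (P=1,Q=1): P(P|Q) = (3/32)/(1/4) = 3/8;  -(3/32)·log₂(3/8) = 0.1327
  (P=1,Q=2): P(P|Q) = (21/128)/(7/16) = 3/8;  -(21/128)·log₂(3/8) = 0.2322
H(P|Q) = 0.1324 + 0.1059 + 0.1854 + 0.1658 + 0.1327 + 0.2322
  = 0.9544 bits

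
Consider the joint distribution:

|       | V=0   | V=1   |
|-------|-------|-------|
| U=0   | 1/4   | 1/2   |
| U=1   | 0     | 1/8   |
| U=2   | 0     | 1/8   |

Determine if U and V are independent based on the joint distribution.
Marginal P(U) (row sums):
  P(U=0) = 1/4 + 1/2 = 3/4
  P(U=1) = 0 + 1/8 = 1/8
  P(U=2) = 0 + 1/8 = 1/8
Marginal P(V) (column sums):
  P(V=0) = 1/4 + 0 + 0 = 1/4
  P(V=1) = 1/2 + 1/8 + 1/8 = 3/4

U and V are independent iff P(U=i,V=j) = P(U=i)·P(V=j) for every cell.
  P(U=0)·P(V=0) = 3/4 × 1/4 = 3/16, but P(U=0,V=0) = 1/4 ✗

No, U and V are not independent. Quantitatively, I(U;V) > 0:

H(U) = -[(3/4)·log₂(3/4) + (1/8)·log₂(1/8) + (1/8)·log₂(1/8)]
  = 0.3113 + 0.3750 + 0.3750
  = 1.0613 bits
H(V) = -[(1/4)·log₂(1/4) + (3/4)·log₂(3/4)]
  = 0.5000 + 0.3113
  = 0.8113 bits
H(U,V) = -[(1/4)·log₂(1/4) + (1/2)·log₂(1/2) + (1/8)·log₂(1/8) + (1/8)·log₂(1/8)]
  = 0.5000 + 0.5000 + 0.3750 + 0.3750
  = 1.7500 bits
I(U;V) = H(U) + H(V) - H(U,V) = 1.0613 + 0.8113 - 1.7500 = 0.1226 bits > 0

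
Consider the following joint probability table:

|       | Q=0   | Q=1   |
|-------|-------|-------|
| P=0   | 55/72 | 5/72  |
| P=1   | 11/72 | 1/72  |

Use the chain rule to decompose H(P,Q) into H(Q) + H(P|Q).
By the chain rule: H(P,Q) = H(Q) + H(P|Q)

Marginal P(Q) (column sums):
  P(Q=0) = 55/72 + 11/72 = 11/12
  P(Q=1) = 5/72 + 1/72 = 1/12
H(Q) = -[(11/12)·log₂(11/12) + (1/12)·log₂(1/12)]
  = 0.1151 + 0.2987
  = 0.4138 bits
H(P|Q) = -Σ P(P,Q)·log₂ P(P|Q), where P(P|Q) = P(P,Q) / P(Q)
  (P=0,Q=0): P(P|Q) = (55/72)/(11/12) = 5/6;  -(55/72)·log₂(5/6) = 0.2009
  (P=0,Q=1): P(P|Q) = (5/72)/(1/12) = 5/6;  -(5/72)·log₂(5/6) = 0.0183
  (P=1,Q=0): P(P|Q) = (11/72)/(11/12) = 1/6;  -(11/72)·log₂(1/6) = 0.3949
  (P=1,Q=1): P(P|Q) = (1/72)/(1/12) = 1/6;  -(1/72)·log₂(1/6) = 0.0359
H(P|Q) = 0.2009 + 0.0183 + 0.3949 + 0.0359
  = 0.6500 bits

H(P,Q) = H(Q) + H(P|Q) = 0.4138 + 0.6500 = 1.0638 bits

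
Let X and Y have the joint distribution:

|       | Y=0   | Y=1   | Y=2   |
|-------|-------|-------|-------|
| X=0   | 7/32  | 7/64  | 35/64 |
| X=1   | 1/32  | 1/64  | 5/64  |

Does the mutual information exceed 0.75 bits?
Marginal P(X) (row sums):
  P(X=0) = 7/32 + 7/64 + 35/64 = 7/8
  P(X=1) = 1/32 + 1/64 + 5/64 = 1/8
Marginal P(Y) (column sums):
  P(Y=0) = 7/32 + 1/32 = 1/4
  P(Y=1) = 7/64 + 1/64 = 1/8
  P(Y=2) = 35/64 + 5/64 = 5/8

H(X) = -[(7/8)·log₂(7/8) + (1/8)·log₂(1/8)]
  = 0.1686 + 0.3750
  = 0.5436 bits
H(Y) = -[(1/4)·log₂(1/4) + (1/8)·log₂(1/8) + (5/8)·log₂(5/8)]
  = 0.5000 + 0.3750 + 0.4238
  = 1.2988 bits
H(X,Y) = -[(7/32)·log₂(7/32) + (7/64)·log₂(7/64) + (35/64)·log₂(35/64) + (1/32)·log₂(1/32) + (1/64)·log₂(1/64) + (5/64)·log₂(5/64)]
  = 0.4796 + 0.3492 + 0.4762 + 0.1563 + 0.0938 + 0.2873
  = 1.8424 bits

I(X;Y) = H(X) + H(Y) - H(X,Y)
  = 0.5436 + 1.2988 - 1.8424
  = 0.0000 bits

No. I(X;Y) = 0.0000 bits, which is ≤ 0.75 bits.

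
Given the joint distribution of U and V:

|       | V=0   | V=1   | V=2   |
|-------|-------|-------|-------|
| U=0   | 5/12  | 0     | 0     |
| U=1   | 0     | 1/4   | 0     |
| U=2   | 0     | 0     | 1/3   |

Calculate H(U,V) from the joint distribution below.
H(U,V) = -Σ P(U,V) log₂ P(U,V), summed over the non-zero cells:
H(U,V) = -[(5/12)·log₂(5/12) + (1/4)·log₂(1/4) + (1/3)·log₂(1/3)]
  = 0.5263 + 0.5000 + 0.5283
  = 1.5546 bits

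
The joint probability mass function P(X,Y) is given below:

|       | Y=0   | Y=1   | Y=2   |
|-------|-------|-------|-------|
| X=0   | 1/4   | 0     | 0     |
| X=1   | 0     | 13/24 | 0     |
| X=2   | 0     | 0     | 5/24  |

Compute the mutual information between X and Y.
Marginal P(X) (row sums):
  P(X=0) = 1/4 + 0 + 0 = 1/4
  P(X=1) = 0 + 13/24 + 0 = 13/24
  P(X=2) = 0 + 0 + 5/24 = 5/24
Marginal P(Y) (column sums):
  P(Y=0) = 1/4 + 0 + 0 = 1/4
  P(Y=1) = 0 + 13/24 + 0 = 13/24
  P(Y=2) = 0 + 0 + 5/24 = 5/24

H(X) = -[(1/4)·log₂(1/4) + (13/24)·log₂(13/24) + (5/24)·log₂(5/24)]
  = 0.5000 + 0.4791 + 0.4715
  = 1.4506 bits
H(Y) = -[(1/4)·log₂(1/4) + (13/24)·log₂(13/24) + (5/24)·log₂(5/24)]
  = 0.5000 + 0.4791 + 0.4715
  = 1.4506 bits
H(X,Y) = -[(1/4)·log₂(1/4) + (13/24)·log₂(13/24) + (5/24)·log₂(5/24)]
  = 0.5000 + 0.4791 + 0.4715
  = 1.4506 bits

I(X;Y) = H(X) + H(Y) - H(X,Y)
  = 1.4506 + 1.4506 - 1.4506
  = 1.4506 bits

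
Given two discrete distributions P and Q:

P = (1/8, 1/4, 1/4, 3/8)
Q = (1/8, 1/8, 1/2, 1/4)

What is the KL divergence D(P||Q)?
D(P||Q) = Σ P(i) log₂(P(i)/Q(i))
  i=0: (1/8) × log₂((1/8)/(1/8)) = (1/8) × log₂(1) = 0.0000
  i=1: (1/4) × log₂((1/4)/(1/8)) = (1/4) × log₂(2) = 0.2500
  i=2: (1/4) × log₂((1/4)/(1/2)) = (1/4) × log₂(1/2) = -0.2500
  i=3: (3/8) × log₂((3/8)/(1/4)) = (3/8) × log₂(3/2) = 0.2194
D(P||Q) = 0.0000 + 0.2500 - 0.2500 + 0.2194
  = 0.2194 bits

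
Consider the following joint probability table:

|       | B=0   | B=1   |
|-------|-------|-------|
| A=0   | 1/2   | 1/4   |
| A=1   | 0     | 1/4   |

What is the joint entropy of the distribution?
H(A,B) = -Σ P(A,B) log₂ P(A,B), summed over the non-zero cells:
H(A,B) = -[(1/2)·log₂(1/2) + (1/4)·log₂(1/4) + (1/4)·log₂(1/4)]
  = 0.5000 + 0.5000 + 0.5000
  = 1.5000 bits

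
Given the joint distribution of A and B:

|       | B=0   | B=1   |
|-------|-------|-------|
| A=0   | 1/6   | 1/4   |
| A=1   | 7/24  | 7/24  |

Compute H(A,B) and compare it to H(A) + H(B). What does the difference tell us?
Marginal P(A) (row sums):
  P(A=0) = 1/6 + 1/4 = 5/12
  P(A=1) = 7/24 + 7/24 = 7/12
Marginal P(B) (column sums):
  P(B=0) = 1/6 + 7/24 = 11/24
  P(B=1) = 1/4 + 7/24 = 13/24

H(A,B) = -[(1/6)·log₂(1/6) + (1/4)·log₂(1/4) + (7/24)·log₂(7/24) + (7/24)·log₂(7/24)]
  = 0.4308 + 0.5000 + 0.5185 + 0.5185
  = 1.9678 bits
H(A) = -[(5/12)·log₂(5/12) + (7/12)·log₂(7/12)]
  = 0.5263 + 0.4536
  = 0.9799 bits
H(B) = -[(11/24)·log₂(11/24) + (13/24)·log₂(13/24)]
  = 0.5159 + 0.4791
  = 0.9950 bits

H(A) + H(B) = 0.9799 + 0.9950 = 1.9749 bits
Difference: H(A) + H(B) - H(A,B) = 1.9749 - 1.9678 = 0.0071 bits = I(A;B)

The difference is the mutual information; it is positive here, so A and B are dependent (knowing one reduces uncertainty about the other by 0.0071 bits).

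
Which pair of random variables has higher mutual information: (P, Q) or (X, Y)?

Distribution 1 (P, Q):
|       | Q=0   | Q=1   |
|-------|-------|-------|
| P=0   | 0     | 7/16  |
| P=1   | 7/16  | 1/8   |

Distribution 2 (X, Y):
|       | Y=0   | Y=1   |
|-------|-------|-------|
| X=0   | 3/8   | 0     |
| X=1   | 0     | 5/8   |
Distribution 1 (P, Q):
Marginal P(P) (row sums):
  P(P=0) = 0 + 7/16 = 7/16
  P(P=1) = 7/16 + 1/8 = 9/16
Marginal P(Q) (column sums):
  P(Q=0) = 0 + 7/16 = 7/16
  P(Q=1) = 7/16 + 1/8 = 9/16

H(P) = -[(7/16)·log₂(7/16) + (9/16)·log₂(9/16)]
  = 0.5218 + 0.4669
  = 0.9887 bits
H(Q) = -[(7/16)·log₂(7/16) + (9/16)·log₂(9/16)]
  = 0.5218 + 0.4669
  = 0.9887 bits
H(P,Q) = -[(7/16)·log₂(7/16) + (7/16)·log₂(7/16) + (1/8)·log₂(1/8)]
  = 0.5218 + 0.5218 + 0.3750
  = 1.4186 bits

I(P;Q) = H(P) + H(Q) - H(P,Q)
  = 0.9887 + 0.9887 - 1.4186
  = 0.5588 bits

Distribution 2 (X, Y):
Marginal P(X) (row sums):
  P(X=0) = 3/8 + 0 = 3/8
  P(X=1) = 0 + 5/8 = 5/8
Marginal P(Y) (column sums):
  P(Y=0) = 3/8 + 0 = 3/8
  P(Y=1) = 0 + 5/8 = 5/8

H(X) = -[(3/8)·log₂(3/8) + (5/8)·log₂(5/8)]
  = 0.5306 + 0.4238
  = 0.9544 bits
H(Y) = -[(3/8)·log₂(3/8) + (5/8)·log₂(5/8)]
  = 0.5306 + 0.4238
  = 0.9544 bits
H(X,Y) = -[(3/8)·log₂(3/8) + (5/8)·log₂(5/8)]
  = 0.5306 + 0.4238
  = 0.9544 bits

I(X;Y) = H(X) + H(Y) - H(X,Y)
  = 0.9544 + 0.9544 - 0.9544
  = 0.9544 bits

I(X;Y) = 0.9544 bits > I(P;Q) = 0.5588 bits, so (X, Y) has the higher mutual information (stronger dependence).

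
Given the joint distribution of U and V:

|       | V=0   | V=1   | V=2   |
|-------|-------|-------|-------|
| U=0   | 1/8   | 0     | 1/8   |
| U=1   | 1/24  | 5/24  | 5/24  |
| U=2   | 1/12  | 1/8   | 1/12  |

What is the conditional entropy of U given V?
Marginal P(V) (column sums):
  P(V=0) = 1/8 + 1/24 + 1/12 = 1/4
  P(V=1) = 0 + 5/24 + 1/8 = 1/3
  P(V=2) = 1/8 + 5/24 + 1/12 = 5/12

H(U|V) = -Σ P(U,V)·log₂ P(U|V), where P(U|V) = P(U,V) / P(V)
  (cells with P(U,V) = 0 contribute 0)
  (U=0,V=0): P(U|V) = (1/8)/(1/4) = 1/2;  -(1/8)·log₂(1/2) = 0.1250
  (U=0,V=2): P(U|V) = (1/8)/(5/12) = 3/10;  -(1/8)·log₂(3/10) = 0.2171
  (U=1,V=0): P(U|V) = (1/24)/(1/4) = 1/6;  -(1/24)·log₂(1/6) = 0.1077
  (U=1,V=1): P(U|V) = (5/24)/(1/3) = 5/8;  -(5/24)·log₂(5/8) = 0.1413
  (U=1,V=2): P(U|V) = (5/24)/(5/12) = 1/2;  -(5/24)·log₂(1/2) = 0.2083
  (U=2,V=0): P(U|V) = (1/12)/(1/4) = 1/3;  -(1/12)·log₂(1/3) = 0.1321
  (U=2,V=1): P(U|V) = (1/8)/(1/3) = 3/8;  -(1/8)·log₂(3/8) = 0.1769
  (U=2,V=2): P(U|V) = (1/12)/(5/12) = 1/5;  -(1/12)·log₂(1/5) = 0.1935
H(U|V) = 0.1250 + 0.2171 + 0.1077 + 0.1413 + 0.2083 + 0.1321 + 0.1769 + 0.1935
  = 1.3019 bits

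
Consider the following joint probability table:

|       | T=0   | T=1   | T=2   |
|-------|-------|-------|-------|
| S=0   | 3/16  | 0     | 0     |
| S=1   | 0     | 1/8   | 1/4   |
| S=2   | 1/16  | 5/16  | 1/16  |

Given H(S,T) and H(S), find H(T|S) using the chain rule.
From the chain rule: H(S,T) = H(S) + H(T|S)
Therefore: H(T|S) = H(S,T) - H(S)

H(S,T) = -[(3/16)·log₂(3/16) + (1/8)·log₂(1/8) + (1/4)·log₂(1/4) + (1/16)·log₂(1/16) + (5/16)·log₂(5/16) + (1/16)·log₂(1/16)]
  = 0.4528 + 0.3750 + 0.5000 + 0.2500 + 0.5244 + 0.2500
  = 2.3522 bits
Marginal P(S) (row sums):
  P(S=0) = 3/16 + 0 + 0 = 3/16
  P(S=1) = 0 + 1/8 + 1/4 = 3/8
  P(S=2) = 1/16 + 5/16 + 1/16 = 7/16
H(S) = -[(3/16)·log₂(3/16) + (3/8)·log₂(3/8) + (7/16)·log₂(7/16)]
  = 0.4528 + 0.5306 + 0.5218
  = 1.5052 bits

H(T|S) = 2.3522 - 1.5052 = 0.8470 bits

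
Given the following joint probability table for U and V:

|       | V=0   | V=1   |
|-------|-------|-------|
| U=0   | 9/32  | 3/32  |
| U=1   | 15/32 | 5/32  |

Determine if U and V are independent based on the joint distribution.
Marginal P(U) (row sums):
  P(U=0) = 9/32 + 3/32 = 3/8
  P(U=1) = 15/32 + 5/32 = 5/8
Marginal P(V) (column sums):
  P(V=0) = 9/32 + 15/32 = 3/4
  P(V=1) = 3/32 + 5/32 = 1/4

U and V are independent iff P(U=i,V=j) = P(U=i)·P(V=j) for every cell.
  P(U=0)·P(V=0) = 3/8 × 3/4 = 9/32 = P(U=0,V=0) ✓
  P(U=0)·P(V=1) = 3/8 × 1/4 = 3/32 = P(U=0,V=1) ✓
  P(U=1)·P(V=0) = 5/8 × 3/4 = 15/32 = P(U=1,V=0) ✓
  P(U=1)·P(V=1) = 5/8 × 1/4 = 5/32 = P(U=1,V=1) ✓

Yes, U and V are independent: every cell factors, so I(U;V) = 0 bits.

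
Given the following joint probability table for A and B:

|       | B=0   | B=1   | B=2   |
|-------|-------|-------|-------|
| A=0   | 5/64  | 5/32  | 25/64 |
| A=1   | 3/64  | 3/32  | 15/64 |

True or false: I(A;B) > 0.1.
Marginal P(A) (row sums):
  P(A=0) = 5/64 + 5/32 + 25/64 = 5/8
  P(A=1) = 3/64 + 3/32 + 15/64 = 3/8
Marginal P(B) (column sums):
  P(B=0) = 5/64 + 3/64 = 1/8
  P(B=1) = 5/32 + 3/32 = 1/4
  P(B=2) = 25/64 + 15/64 = 5/8

H(A) = -[(5/8)·log₂(5/8) + (3/8)·log₂(3/8)]
  = 0.4238 + 0.5306
  = 0.9544 bits
H(B) = -[(1/8)·log₂(1/8) + (1/4)·log₂(1/4) + (5/8)·log₂(5/8)]
  = 0.3750 + 0.5000 + 0.4238
  = 1.2988 bits
H(A,B) = -[(5/64)·log₂(5/64) + (5/32)·log₂(5/32) + (25/64)·log₂(25/64) + (3/64)·log₂(3/64) + (3/32)·log₂(3/32) + (15/64)·log₂(15/64)]
  = 0.2873 + 0.4184 + 0.5297 + 0.2070 + 0.3202 + 0.4906
  = 2.2532 bits

I(A;B) = H(A) + H(B) - H(A,B)
  = 0.9544 + 1.2988 - 2.2532
  = 0.0000 bits

False. I(A;B) = 0.0000 bits, which is ≤ 0.1 bits.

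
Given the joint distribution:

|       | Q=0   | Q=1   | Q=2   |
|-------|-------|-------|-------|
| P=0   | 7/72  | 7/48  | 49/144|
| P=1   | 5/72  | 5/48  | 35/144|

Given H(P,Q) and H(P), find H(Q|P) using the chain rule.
From the chain rule: H(P,Q) = H(P) + H(Q|P)
Therefore: H(Q|P) = H(P,Q) - H(P)

H(P,Q) = -[(7/72)·log₂(7/72) + (7/48)·log₂(7/48) + (49/144)·log₂(49/144) + (5/72)·log₂(5/72) + (5/48)·log₂(5/48) + (35/144)·log₂(35/144)]
  = 0.3269 + 0.4051 + 0.5292 + 0.2672 + 0.3399 + 0.4960
  = 2.3643 bits
Marginal P(P) (row sums):
  P(P=0) = 7/72 + 7/48 + 49/144 = 7/12
  P(P=1) = 5/72 + 5/48 + 35/144 = 5/12
H(P) = -[(7/12)·log₂(7/12) + (5/12)·log₂(5/12)]
  = 0.4536 + 0.5263
  = 0.9799 bits

H(Q|P) = 2.3643 - 0.9799 = 1.3844 bits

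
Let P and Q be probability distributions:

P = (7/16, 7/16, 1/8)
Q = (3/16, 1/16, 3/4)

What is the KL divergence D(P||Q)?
D(P||Q) = Σ P(i) log₂(P(i)/Q(i))
  i=0: (7/16) × log₂((7/16)/(3/16)) = (7/16) × log₂(7/3) = 0.5348
  i=1: (7/16) × log₂((7/16)/(1/16)) = (7/16) × log₂(7) = 1.2282
  i=2: (1/8) × log₂((1/8)/(3/4)) = (1/8) × log₂(1/6) = -0.3231
D(P||Q) = 0.5348 + 1.2282 - 0.3231
  = 1.4399 bits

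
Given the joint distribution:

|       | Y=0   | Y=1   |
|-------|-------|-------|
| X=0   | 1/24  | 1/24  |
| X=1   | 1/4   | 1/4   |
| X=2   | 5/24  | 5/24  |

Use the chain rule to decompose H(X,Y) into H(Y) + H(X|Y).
By the chain rule: H(X,Y) = H(Y) + H(X|Y)

Marginal P(Y) (column sums):
  P(Y=0) = 1/24 + 1/4 + 5/24 = 1/2
  P(Y=1) = 1/24 + 1/4 + 5/24 = 1/2
H(Y) = -[(1/2)·log₂(1/2) + (1/2)·log₂(1/2)]
  = 0.5000 + 0.5000
  = 1.0000 bits
H(X|Y) = -Σ P(X,Y)·log₂ P(X|Y), where P(X|Y) = P(X,Y) / P(Y)
  (X=0,Y=0): P(X|Y) = (1/24)/(1/2) = 1/12;  -(1/24)·log₂(1/12) = 0.1494
  (X=0,Y=1): P(X|Y) = (1/24)/(1/2) = 1/12;  -(1/24)·log₂(1/12) = 0.1494
  (X=1,Y=0): P(X|Y) = (1/4)/(1/2) = 1/2;  -(1/4)·log₂(1/2) = 0.2500
  (X=1,Y=1): P(X|Y) = (1/4)/(1/2) = 1/2;  -(1/4)·log₂(1/2) = 0.2500
  (X=2,Y=0): P(X|Y) = (5/24)/(1/2) = 5/12;  -(5/24)·log₂(5/12) = 0.2631
  (X=2,Y=1): P(X|Y) = (5/24)/(1/2) = 5/12;  -(5/24)·log₂(5/12) = 0.2631
H(X|Y) = 0.1494 + 0.1494 + 0.2500 + 0.2500 + 0.2631 + 0.2631
  = 1.3250 bits

H(X,Y) = H(Y) + H(X|Y) = 1.0000 + 1.3250 = 2.3250 bits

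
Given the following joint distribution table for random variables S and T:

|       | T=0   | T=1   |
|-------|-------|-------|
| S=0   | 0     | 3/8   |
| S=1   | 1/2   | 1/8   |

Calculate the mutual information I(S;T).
Marginal P(S) (row sums):
  P(S=0) = 0 + 3/8 = 3/8
  P(S=1) = 1/2 + 1/8 = 5/8
Marginal P(T) (column sums):
  P(T=0) = 0 + 1/2 = 1/2
  P(T=1) = 3/8 + 1/8 = 1/2

H(S) = -[(3/8)·log₂(3/8) + (5/8)·log₂(5/8)]
  = 0.5306 + 0.4238
  = 0.9544 bits
H(T) = -[(1/2)·log₂(1/2) + (1/2)·log₂(1/2)]
  = 0.5000 + 0.5000
  = 1.0000 bits
H(S,T) = -[(3/8)·log₂(3/8) + (1/2)·log₂(1/2) + (1/8)·log₂(1/8)]
  = 0.5306 + 0.5000 + 0.3750
  = 1.4056 bits

I(S;T) = H(S) + H(T) - H(S,T)
  = 0.9544 + 1.0000 - 1.4056
  = 0.5488 bits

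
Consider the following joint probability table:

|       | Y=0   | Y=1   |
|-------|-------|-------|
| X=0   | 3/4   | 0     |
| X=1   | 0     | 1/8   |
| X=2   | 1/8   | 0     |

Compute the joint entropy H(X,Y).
H(X,Y) = -Σ P(X,Y) log₂ P(X,Y), summed over the non-zero cells:
H(X,Y) = -[(3/4)·log₂(3/4) + (1/8)·log₂(1/8) + (1/8)·log₂(1/8)]
  = 0.3113 + 0.3750 + 0.3750
  = 1.0613 bits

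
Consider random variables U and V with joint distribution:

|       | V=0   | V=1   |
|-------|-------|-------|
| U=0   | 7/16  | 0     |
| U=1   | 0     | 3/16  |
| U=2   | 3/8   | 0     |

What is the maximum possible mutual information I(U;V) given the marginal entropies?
The upper bound on mutual information is I(U;V) ≤ min(H(U), H(V)).

Marginal P(U) (row sums):
  P(U=0) = 7/16 + 0 = 7/16
  P(U=1) = 0 + 3/16 = 3/16
  P(U=2) = 3/8 + 0 = 3/8
Marginal P(V) (column sums):
  P(V=0) = 7/16 + 0 + 3/8 = 13/16
  P(V=1) = 0 + 3/16 + 0 = 3/16

H(U) = -[(7/16)·log₂(7/16) + (3/16)·log₂(3/16) + (3/8)·log₂(3/8)]
  = 0.5218 + 0.4528 + 0.5306
  = 1.5052 bits
H(V) = -[(13/16)·log₂(13/16) + (3/16)·log₂(3/16)]
  = 0.2434 + 0.4528
  = 0.6962 bits

Maximum possible I(U;V) = min(1.5052, 0.6962) = 0.6962 bits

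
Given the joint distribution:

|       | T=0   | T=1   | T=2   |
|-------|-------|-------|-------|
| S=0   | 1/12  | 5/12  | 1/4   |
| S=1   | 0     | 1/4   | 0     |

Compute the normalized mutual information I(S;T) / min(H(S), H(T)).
Marginal P(S) (row sums):
  P(S=0) = 1/12 + 5/12 + 1/4 = 3/4
  P(S=1) = 0 + 1/4 + 0 = 1/4
Marginal P(T) (column sums):
  P(T=0) = 1/12 + 0 = 1/12
  P(T=1) = 5/12 + 1/4 = 2/3
  P(T=2) = 1/4 + 0 = 1/4

H(S) = -[(3/4)·log₂(3/4) + (1/4)·log₂(1/4)]
  = 0.3113 + 0.5000
  = 0.8113 bits
H(T) = -[(1/12)·log₂(1/12) + (2/3)·log₂(2/3) + (1/4)·log₂(1/4)]
  = 0.2987 + 0.3900 + 0.5000
  = 1.1887 bits
H(S,T) = -[(1/12)·log₂(1/12) + (5/12)·log₂(5/12) + (1/4)·log₂(1/4) + (1/4)·log₂(1/4)]
  = 0.2987 + 0.5263 + 0.5000 + 0.5000
  = 1.8250 bits

I(S;T) = H(S) + H(T) - H(S,T)
  = 0.8113 + 1.1887 - 1.8250
  = 0.1750 bits

min(H(S), H(T)) = min(0.8113, 1.1887) = 0.8113 bits
Normalized MI = 0.1750 / 0.8113 = 0.2157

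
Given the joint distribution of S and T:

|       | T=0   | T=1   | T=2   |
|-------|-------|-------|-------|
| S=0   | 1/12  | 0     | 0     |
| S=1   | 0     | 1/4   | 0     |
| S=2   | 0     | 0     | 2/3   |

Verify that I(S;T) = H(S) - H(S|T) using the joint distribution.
Left side, from I(S;T) = H(S) + H(T) - H(S,T):
Marginal P(S) (row sums):
  P(S=0) = 1/12 + 0 + 0 = 1/12
  P(S=1) = 0 + 1/4 + 0 = 1/4
  P(S=2) = 0 + 0 + 2/3 = 2/3
Marginal P(T) (column sums):
  P(T=0) = 1/12 + 0 + 0 = 1/12
  P(T=1) = 0 + 1/4 + 0 = 1/4
  P(T=2) = 0 + 0 + 2/3 = 2/3

H(S) = -[(1/12)·log₂(1/12) + (1/4)·log₂(1/4) + (2/3)·log₂(2/3)]
  = 0.2987 + 0.5000 + 0.3900
  = 1.1887 bits
H(T) = -[(1/12)·log₂(1/12) + (1/4)·log₂(1/4) + (2/3)·log₂(2/3)]
  = 0.2987 + 0.5000 + 0.3900
  = 1.1887 bits
H(S,T) = -[(1/12)·log₂(1/12) + (1/4)·log₂(1/4) + (2/3)·log₂(2/3)]
  = 0.2987 + 0.5000 + 0.3900
  = 1.1887 bits

I(S;T) = H(S) + H(T) - H(S,T)
  = 1.1887 + 1.1887 - 1.1887
  = 1.1887 bits

Right side, with H(S|T) computed directly from the conditional probabilities:
H(S|T) = -Σ P(S,T)·log₂ P(S|T), where P(S|T) = P(S,T) / P(T)
  (cells with P(S,T) = 0 contribute 0)
  (S=0,T=0): P(S|T) = (1/12)/(1/12) = 1;  -(1/12)·log₂(1) = 0.0000
  (S=1,T=1): P(S|T) = (1/4)/(1/4) = 1;  -(1/4)·log₂(1) = 0.0000
  (S=2,T=2): P(S|T) = (2/3)/(2/3) = 1;  -(2/3)·log₂(1) = 0.0000
H(S|T) = 0.0000 + 0.0000 + 0.0000
  = 0.0000 bits
H(S) - H(S|T) = 1.1887 - 0.0000 = 1.1887 bits

Both sides equal 1.1887 bits, so I(S;T) = H(S) - H(S|T) ✓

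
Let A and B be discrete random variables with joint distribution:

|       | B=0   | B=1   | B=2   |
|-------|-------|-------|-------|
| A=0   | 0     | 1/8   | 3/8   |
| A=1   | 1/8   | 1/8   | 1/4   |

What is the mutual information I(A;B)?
Marginal P(A) (row sums):
  P(A=0) = 0 + 1/8 + 3/8 = 1/2
  P(A=1) = 1/8 + 1/8 + 1/4 = 1/2
Marginal P(B) (column sums):
  P(B=0) = 0 + 1/8 = 1/8
  P(B=1) = 1/8 + 1/8 = 1/4
  P(B=2) = 3/8 + 1/4 = 5/8

H(A) = -[(1/2)·log₂(1/2) + (1/2)·log₂(1/2)]
  = 0.5000 + 0.5000
  = 1.0000 bits
H(B) = -[(1/8)·log₂(1/8) + (1/4)·log₂(1/4) + (5/8)·log₂(5/8)]
  = 0.3750 + 0.5000 + 0.4238
  = 1.2988 bits
H(A,B) = -[(1/8)·log₂(1/8) + (3/8)·log₂(3/8) + (1/8)·log₂(1/8) + (1/8)·log₂(1/8) + (1/4)·log₂(1/4)]
  = 0.3750 + 0.5306 + 0.3750 + 0.3750 + 0.5000
  = 2.1556 bits

I(A;B) = H(A) + H(B) - H(A,B)
  = 1.0000 + 1.2988 - 2.1556
  = 0.1432 bits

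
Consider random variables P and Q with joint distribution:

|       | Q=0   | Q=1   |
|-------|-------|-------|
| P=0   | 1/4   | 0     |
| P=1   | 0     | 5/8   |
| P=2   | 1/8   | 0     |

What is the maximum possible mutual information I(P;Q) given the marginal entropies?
The upper bound on mutual information is I(P;Q) ≤ min(H(P), H(Q)).

Marginal P(P) (row sums):
  P(P=0) = 1/4 + 0 = 1/4
  P(P=1) = 0 + 5/8 = 5/8
  P(P=2) = 1/8 + 0 = 1/8
Marginal P(Q) (column sums):
  P(Q=0) = 1/4 + 0 + 1/8 = 3/8
  P(Q=1) = 0 + 5/8 + 0 = 5/8

H(P) = -[(1/4)·log₂(1/4) + (5/8)·log₂(5/8) + (1/8)·log₂(1/8)]
  = 0.5000 + 0.4238 + 0.3750
  = 1.2988 bits
H(Q) = -[(3/8)·log₂(3/8) + (5/8)·log₂(5/8)]
  = 0.5306 + 0.4238
  = 0.9544 bits

Maximum possible I(P;Q) = min(1.2988, 0.9544) = 0.9544 bits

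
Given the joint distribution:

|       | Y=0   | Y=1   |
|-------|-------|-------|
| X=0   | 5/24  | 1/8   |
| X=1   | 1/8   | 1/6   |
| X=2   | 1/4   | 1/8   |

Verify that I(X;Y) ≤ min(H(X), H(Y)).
Marginal P(X) (row sums):
  P(X=0) = 5/24 + 1/8 = 1/3
  P(X=1) = 1/8 + 1/6 = 7/24
  P(X=2) = 1/4 + 1/8 = 3/8
Marginal P(Y) (column sums):
  P(Y=0) = 5/24 + 1/8 + 1/4 = 7/12
  P(Y=1) = 1/8 + 1/6 + 1/8 = 5/12

H(X) = -[(1/3)·log₂(1/3) + (7/24)·log₂(7/24) + (3/8)·log₂(3/8)]
  = 0.5283 + 0.5185 + 0.5306
  = 1.5774 bits
H(Y) = -[(7/12)·log₂(7/12) + (5/12)·log₂(5/12)]
  = 0.4536 + 0.5263
  = 0.9799 bits
H(X,Y) = -[(5/24)·log₂(5/24) + (1/8)·log₂(1/8) + (1/8)·log₂(1/8) + (1/6)·log₂(1/6) + (1/4)·log₂(1/4) + (1/8)·log₂(1/8)]
  = 0.4715 + 0.3750 + 0.3750 + 0.4308 + 0.5000 + 0.3750
  = 2.5273 bits

I(X;Y) = H(X) + H(Y) - H(X,Y)
  = 1.5774 + 0.9799 - 2.5273
  = 0.0300 bits

min(H(X), H(Y)) = min(1.5774, 0.9799) = 0.9799 bits
Since 0.0300 ≤ 0.9799, the bound is satisfied ✓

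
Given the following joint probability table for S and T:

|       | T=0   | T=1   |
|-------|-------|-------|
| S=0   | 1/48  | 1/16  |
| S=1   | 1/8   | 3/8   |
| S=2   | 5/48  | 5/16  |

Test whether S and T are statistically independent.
Marginal P(S) (row sums):
  P(S=0) = 1/48 + 1/16 = 1/12
  P(S=1) = 1/8 + 3/8 = 1/2
  P(S=2) = 5/48 + 5/16 = 5/12
Marginal P(T) (column sums):
  P(T=0) = 1/48 + 1/8 + 5/48 = 1/4
  P(T=1) = 1/16 + 3/8 + 5/16 = 3/4

S and T are independent iff P(S=i,T=j) = P(S=i)·P(T=j) for every cell.
  P(S=0)·P(T=0) = 1/12 × 1/4 = 1/48 = P(S=0,T=0) ✓
  P(S=0)·P(T=1) = 1/12 × 3/4 = 1/16 = P(S=0,T=1) ✓
  P(S=1)·P(T=0) = 1/2 × 1/4 = 1/8 = P(S=1,T=0) ✓
  P(S=1)·P(T=1) = 1/2 × 3/4 = 3/8 = P(S=1,T=1) ✓
  P(S=2)·P(T=0) = 5/12 × 1/4 = 5/48 = P(S=2,T=0) ✓
  P(S=2)·P(T=1) = 5/12 × 3/4 = 5/16 = P(S=2,T=1) ✓

Yes, S and T are independent: every cell factors, so I(S;T) = 0 bits.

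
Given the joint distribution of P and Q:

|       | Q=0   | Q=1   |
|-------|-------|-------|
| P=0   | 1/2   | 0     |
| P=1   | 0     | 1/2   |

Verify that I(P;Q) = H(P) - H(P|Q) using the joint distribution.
Left side, from I(P;Q) = H(P) + H(Q) - H(P,Q):
Marginal P(P) (row sums):
  P(P=0) = 1/2 + 0 = 1/2
  P(P=1) = 0 + 1/2 = 1/2
Marginal P(Q) (column sums):
  P(Q=0) = 1/2 + 0 = 1/2
  P(Q=1) = 0 + 1/2 = 1/2

H(P) = -[(1/2)·log₂(1/2) + (1/2)·log₂(1/2)]
  = 0.5000 + 0.5000
  = 1.0000 bits
H(Q) = -[(1/2)·log₂(1/2) + (1/2)·log₂(1/2)]
  = 0.5000 + 0.5000
  = 1.0000 bits
H(P,Q) = -[(1/2)·log₂(1/2) + (1/2)·log₂(1/2)]
  = 0.5000 + 0.5000
  = 1.0000 bits

I(P;Q) = H(P) + H(Q) - H(P,Q)
  = 1.0000 + 1.0000 - 1.0000
  = 1.0000 bits

Right side, with H(P|Q) computed directly from the conditional probabilities:
H(P|Q) = -Σ P(P,Q)·log₂ P(P|Q), where P(P|Q) = P(P,Q) / P(Q)
  (cells with P(P,Q) = 0 contribute 0)
  (P=0,Q=0): P(P|Q) = (1/2)/(1/2) = 1;  -(1/2)·log₂(1) = 0.0000
  (P=1,Q=1): P(P|Q) = (1/2)/(1/2) = 1;  -(1/2)·log₂(1) = 0.0000
H(P|Q) = 0.0000 + 0.0000
  = 0.0000 bits
H(P) - H(P|Q) = 1.0000 - 0.0000 = 1.0000 bits

Both sides equal 1.0000 bits, so I(P;Q) = H(P) - H(P|Q) ✓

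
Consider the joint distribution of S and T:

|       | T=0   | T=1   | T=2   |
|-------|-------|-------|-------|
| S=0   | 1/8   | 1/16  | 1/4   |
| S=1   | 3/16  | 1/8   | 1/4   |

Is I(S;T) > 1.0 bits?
Marginal P(S) (row sums):
  P(S=0) = 1/8 + 1/16 + 1/4 = 7/16
  P(S=1) = 3/16 + 1/8 + 1/4 = 9/16
Marginal P(T) (column sums):
  P(T=0) = 1/8 + 3/16 = 5/16
  P(T=1) = 1/16 + 1/8 = 3/16
  P(T=2) = 1/4 + 1/4 = 1/2

H(S) = -[(7/16)·log₂(7/16) + (9/16)·log₂(9/16)]
  = 0.5218 + 0.4669
  = 0.9887 bits
H(T) = -[(5/16)·log₂(5/16) + (3/16)·log₂(3/16) + (1/2)·log₂(1/2)]
  = 0.5244 + 0.4528 + 0.5000
  = 1.4772 bits
H(S,T) = -[(1/8)·log₂(1/8) + (1/16)·log₂(1/16) + (1/4)·log₂(1/4) + (3/16)·log₂(3/16) + (1/8)·log₂(1/8) + (1/4)·log₂(1/4)]
  = 0.3750 + 0.2500 + 0.5000 + 0.4528 + 0.3750 + 0.5000
  = 2.4528 bits

I(S;T) = H(S) + H(T) - H(S,T)
  = 0.9887 + 1.4772 - 2.4528
  = 0.0131 bits

No. I(S;T) = 0.0131 bits, which is ≤ 1.0 bits.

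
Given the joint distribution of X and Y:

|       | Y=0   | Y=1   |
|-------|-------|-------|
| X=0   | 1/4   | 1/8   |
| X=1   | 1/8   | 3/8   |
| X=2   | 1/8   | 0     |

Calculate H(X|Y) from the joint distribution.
Marginal P(Y) (column sums):
  P(Y=0) = 1/4 + 1/8 + 1/8 = 1/2
  P(Y=1) = 1/8 + 3/8 + 0 = 1/2

H(X|Y) = -Σ P(X,Y)·log₂ P(X|Y), where P(X|Y) = P(X,Y) / P(Y)
  (cells with P(X,Y) = 0 contribute 0)
  (X=0,Y=0): P(X|Y) = (1/4)/(1/2) = 1/2;  -(1/4)·log₂(1/2) = 0.2500
  (X=0,Y=1): P(X|Y) = (1/8)/(1/2) = 1/4;  -(1/8)·log₂(1/4) = 0.2500
  (X=1,Y=0): P(X|Y) = (1/8)/(1/2) = 1/4;  -(1/8)·log₂(1/4) = 0.2500
  (X=1,Y=1): P(X|Y) = (3/8)/(1/2) = 3/4;  -(3/8)·log₂(3/4) = 0.1556
  (X=2,Y=0): P(X|Y) = (1/8)/(1/2) = 1/4;  -(1/8)·log₂(1/4) = 0.2500
H(X|Y) = 0.2500 + 0.2500 + 0.2500 + 0.1556 + 0.2500
  = 1.1556 bits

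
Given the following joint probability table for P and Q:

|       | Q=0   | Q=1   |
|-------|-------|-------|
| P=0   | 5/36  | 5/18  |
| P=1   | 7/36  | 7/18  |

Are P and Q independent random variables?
Marginal P(P) (row sums):
  P(P=0) = 5/36 + 5/18 = 5/12
  P(P=1) = 7/36 + 7/18 = 7/12
Marginal P(Q) (column sums):
  P(Q=0) = 5/36 + 7/36 = 1/3
  P(Q=1) = 5/18 + 7/18 = 2/3

P and Q are independent iff P(P=i,Q=j) = P(P=i)·P(Q=j) for every cell.
  P(P=0)·P(Q=0) = 5/12 × 1/3 = 5/36 = P(P=0,Q=0) ✓
  P(P=0)·P(Q=1) = 5/12 × 2/3 = 5/18 = P(P=0,Q=1) ✓
  P(P=1)·P(Q=0) = 7/12 × 1/3 = 7/36 = P(P=1,Q=0) ✓
  P(P=1)·P(Q=1) = 7/12 × 2/3 = 7/18 = P(P=1,Q=1) ✓

Yes, P and Q are independent: every cell factors, so I(P;Q) = 0 bits.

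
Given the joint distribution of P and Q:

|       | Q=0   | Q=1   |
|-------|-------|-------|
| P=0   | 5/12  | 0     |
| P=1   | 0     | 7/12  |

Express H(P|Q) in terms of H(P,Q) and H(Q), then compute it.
H(P|Q) = H(P,Q) - H(Q)

Marginal P(Q) (column sums):
  P(Q=0) = 5/12 + 0 = 5/12
  P(Q=1) = 0 + 7/12 = 7/12

H(P,Q) = -[(5/12)·log₂(5/12) + (7/12)·log₂(7/12)]
  = 0.5263 + 0.4536
  = 0.9799 bits
H(Q) = -[(5/12)·log₂(5/12) + (7/12)·log₂(7/12)]
  = 0.5263 + 0.4536
  = 0.9799 bits

H(P|Q) = 0.9799 - 0.9799 = 0.0000 bits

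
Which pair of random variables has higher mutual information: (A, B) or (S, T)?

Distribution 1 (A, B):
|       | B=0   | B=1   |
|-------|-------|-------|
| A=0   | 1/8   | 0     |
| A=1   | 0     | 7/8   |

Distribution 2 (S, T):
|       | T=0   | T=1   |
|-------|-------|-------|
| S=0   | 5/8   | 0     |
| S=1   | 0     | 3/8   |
Distribution 1 (A, B):
Marginal P(A) (row sums):
  P(A=0) = 1/8 + 0 = 1/8
  P(A=1) = 0 + 7/8 = 7/8
Marginal P(B) (column sums):
  P(B=0) = 1/8 + 0 = 1/8
  P(B=1) = 0 + 7/8 = 7/8

H(A) = -[(1/8)·log₂(1/8) + (7/8)·log₂(7/8)]
  = 0.3750 + 0.1686
  = 0.5436 bits
H(B) = -[(1/8)·log₂(1/8) + (7/8)·log₂(7/8)]
  = 0.3750 + 0.1686
  = 0.5436 bits
H(A,B) = -[(1/8)·log₂(1/8) + (7/8)·log₂(7/8)]
  = 0.3750 + 0.1686
  = 0.5436 bits

I(A;B) = H(A) + H(B) - H(A,B)
  = 0.5436 + 0.5436 - 0.5436
  = 0.5436 bits

Distribution 2 (S, T):
Marginal P(S) (row sums):
  P(S=0) = 5/8 + 0 = 5/8
  P(S=1) = 0 + 3/8 = 3/8
Marginal P(T) (column sums):
  P(T=0) = 5/8 + 0 = 5/8
  P(T=1) = 0 + 3/8 = 3/8

H(S) = -[(5/8)·log₂(5/8) + (3/8)·log₂(3/8)]
  = 0.4238 + 0.5306
  = 0.9544 bits
H(T) = -[(5/8)·log₂(5/8) + (3/8)·log₂(3/8)]
  = 0.4238 + 0.5306
  = 0.9544 bits
H(S,T) = -[(5/8)·log₂(5/8) + (3/8)·log₂(3/8)]
  = 0.4238 + 0.5306
  = 0.9544 bits

I(S;T) = H(S) + H(T) - H(S,T)
  = 0.9544 + 0.9544 - 0.9544
  = 0.9544 bits

I(S;T) = 0.9544 bits > I(A;B) = 0.5436 bits, so (S, T) has the higher mutual information (stronger dependence).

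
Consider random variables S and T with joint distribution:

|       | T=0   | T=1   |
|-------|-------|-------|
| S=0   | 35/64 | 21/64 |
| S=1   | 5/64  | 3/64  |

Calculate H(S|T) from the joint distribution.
Marginal P(T) (column sums):
  P(T=0) = 35/64 + 5/64 = 5/8
  P(T=1) = 21/64 + 3/64 = 3/8

H(S|T) = -Σ P(S,T)·log₂ P(S|T), where P(S|T) = P(S,T) / P(T)
  (S=0,T=0): P(S|T) = (35/64)/(5/8) = 7/8;  -(35/64)·log₂(7/8) = 0.1054
  (S=0,T=1): P(S|T) = (21/64)/(3/8) = 7/8;  -(21/64)·log₂(7/8) = 0.0632
  (S=1,T=0): P(S|T) = (5/64)/(5/8) = 1/8;  -(5/64)·log₂(1/8) = 0.2344
  (S=1,T=1): P(S|T) = (3/64)/(3/8) = 1/8;  -(3/64)·log₂(1/8) = 0.1406
H(S|T) = 0.1054 + 0.0632 + 0.2344 + 0.1406
  = 0.5436 bits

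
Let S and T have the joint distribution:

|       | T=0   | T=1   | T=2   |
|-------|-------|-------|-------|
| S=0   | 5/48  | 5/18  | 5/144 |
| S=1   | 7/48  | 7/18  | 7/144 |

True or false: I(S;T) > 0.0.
Marginal P(S) (row sums):
  P(S=0) = 5/48 + 5/18 + 5/144 = 5/12
  P(S=1) = 7/48 + 7/18 + 7/144 = 7/12
Marginal P(T) (column sums):
  P(T=0) = 5/48 + 7/48 = 1/4
  P(T=1) = 5/18 + 7/18 = 2/3
  P(T=2) = 5/144 + 7/144 = 1/12

H(S) = -[(5/12)·log₂(5/12) + (7/12)·log₂(7/12)]
  = 0.5263 + 0.4536
  = 0.9799 bits
H(T) = -[(1/4)·log₂(1/4) + (2/3)·log₂(2/3) + (1/12)·log₂(1/12)]
  = 0.5000 + 0.3900 + 0.2987
  = 1.1887 bits
H(S,T) = -[(5/48)·log₂(5/48) + (5/18)·log₂(5/18) + (5/144)·log₂(5/144) + (7/48)·log₂(7/48) + (7/18)·log₂(7/18) + (7/144)·log₂(7/144)]
  = 0.3399 + 0.5133 + 0.1683 + 0.4051 + 0.5299 + 0.2121
  = 2.1686 bits

I(S;T) = H(S) + H(T) - H(S,T)
  = 0.9799 + 1.1887 - 2.1686
  = 0.0000 bits

False. I(S;T) = 0.0000 bits, which is ≤ 0.0 bits.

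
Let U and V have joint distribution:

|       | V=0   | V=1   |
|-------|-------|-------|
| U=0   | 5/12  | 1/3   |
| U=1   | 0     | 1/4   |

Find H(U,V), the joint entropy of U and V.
H(U,V) = -Σ P(U,V) log₂ P(U,V), summed over the non-zero cells:
H(U,V) = -[(5/12)·log₂(5/12) + (1/3)·log₂(1/3) + (1/4)·log₂(1/4)]
  = 0.5263 + 0.5283 + 0.5000
  = 1.5546 bits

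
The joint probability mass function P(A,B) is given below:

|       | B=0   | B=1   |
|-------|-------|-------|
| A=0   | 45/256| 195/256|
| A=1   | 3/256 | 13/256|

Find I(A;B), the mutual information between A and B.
Marginal P(A) (row sums):
  P(A=0) = 45/256 + 195/256 = 15/16
  P(A=1) = 3/256 + 13/256 = 1/16
Marginal P(B) (column sums):
  P(B=0) = 45/256 + 3/256 = 3/16
  P(B=1) = 195/256 + 13/256 = 13/16

H(A) = -[(15/16)·log₂(15/16) + (1/16)·log₂(1/16)]
  = 0.0873 + 0.2500
  = 0.3373 bits
H(B) = -[(3/16)·log₂(3/16) + (13/16)·log₂(13/16)]
  = 0.4528 + 0.2434
  = 0.6962 bits
H(A,B) = -[(45/256)·log₂(45/256) + (195/256)·log₂(195/256) + (3/256)·log₂(3/256) + (13/256)·log₂(13/256)]
  = 0.4409 + 0.2991 + 0.0752 + 0.2183
  = 1.0335 bits

I(A;B) = H(A) + H(B) - H(A,B)
  = 0.3373 + 0.6962 - 1.0335
  = 0.0000 bits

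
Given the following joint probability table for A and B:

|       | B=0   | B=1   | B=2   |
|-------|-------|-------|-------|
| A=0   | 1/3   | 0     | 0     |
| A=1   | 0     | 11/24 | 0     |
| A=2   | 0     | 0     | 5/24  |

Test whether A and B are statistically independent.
Marginal P(A) (row sums):
  P(A=0) = 1/3 + 0 + 0 = 1/3
  P(A=1) = 0 + 11/24 + 0 = 11/24
  P(A=2) = 0 + 0 + 5/24 = 5/24
Marginal P(B) (column sums):
  P(B=0) = 1/3 + 0 + 0 = 1/3
  P(B=1) = 0 + 11/24 + 0 = 11/24
  P(B=2) = 0 + 0 + 5/24 = 5/24

A and B are independent iff P(A=i,B=j) = P(A=i)·P(B=j) for every cell.
  P(A=0)·P(B=0) = 1/3 × 1/3 = 1/9, but P(A=0,B=0) = 1/3 ✗

No, A and B are not independent. Quantitatively, I(A;B) > 0:

H(A) = -[(1/3)·log₂(1/3) + (11/24)·log₂(11/24) + (5/24)·log₂(5/24)]
  = 0.5283 + 0.5159 + 0.4715
  = 1.5157 bits
H(B) = -[(1/3)·log₂(1/3) + (11/24)·log₂(11/24) + (5/24)·log₂(5/24)]
  = 0.5283 + 0.5159 + 0.4715
  = 1.5157 bits
H(A,B) = -[(1/3)·log₂(1/3) + (11/24)·log₂(11/24) + (5/24)·log₂(5/24)]
  = 0.5283 + 0.5159 + 0.4715
  = 1.5157 bits
I(A;B) = H(A) + H(B) - H(A,B) = 1.5157 + 1.5157 - 1.5157 = 1.5157 bits > 0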